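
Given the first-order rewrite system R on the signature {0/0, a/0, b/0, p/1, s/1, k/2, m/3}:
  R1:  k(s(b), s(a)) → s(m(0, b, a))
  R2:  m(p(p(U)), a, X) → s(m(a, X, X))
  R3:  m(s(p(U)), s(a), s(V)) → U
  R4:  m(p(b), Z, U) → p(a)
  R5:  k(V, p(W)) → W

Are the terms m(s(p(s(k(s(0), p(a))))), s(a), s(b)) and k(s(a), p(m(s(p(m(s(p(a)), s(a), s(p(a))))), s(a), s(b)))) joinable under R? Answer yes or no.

no — NF(t₁) = s(a), NF(t₂) = a

Reduce t₁ = m(s(p(s(k(s(0), p(a))))), s(a), s(b)):
1. m(s(p(s(k(s(0), p(a))))), s(a), s(b))  →  s(k(s(0), p(a)))   [R3 at ε]
2. s(k(s(0), p(a)))  →  s(a)   [R5 at 1]

Reduce t₂ = k(s(a), p(m(s(p(m(s(p(a)), s(a), s(p(a))))), s(a), s(b)))):
1. k(s(a), p(m(s(p(m(s(p(a)), s(a), s(p(a))))), s(a), s(b))))  →  m(s(p(m(s(p(a)), s(a), s(p(a))))), s(a), s(b))   [R5 at ε]
2. m(s(p(m(s(p(a)), s(a), s(p(a))))), s(a), s(b))  →  m(s(p(a)), s(a), s(p(a)))   [R3 at ε]
3. m(s(p(a)), s(a), s(p(a)))  →  a   [R3 at ε]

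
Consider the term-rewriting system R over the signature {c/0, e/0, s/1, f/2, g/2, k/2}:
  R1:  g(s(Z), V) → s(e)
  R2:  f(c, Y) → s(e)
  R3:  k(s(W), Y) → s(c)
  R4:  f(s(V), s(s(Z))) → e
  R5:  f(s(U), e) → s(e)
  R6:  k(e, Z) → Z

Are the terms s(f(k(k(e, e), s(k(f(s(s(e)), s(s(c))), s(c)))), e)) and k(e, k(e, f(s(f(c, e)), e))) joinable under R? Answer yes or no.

Reduce t₁ = s(f(k(k(e, e), s(k(f(s(s(e)), s(s(c))), s(c)))), e)):
1. s(f(k(k(e, e), s(k(f(s(s(e)), s(s(c))), s(c)))), e))  →  s(f(k(e, s(k(f(s(s(e)), s(s(c))), s(c)))), e))   [R6 at 1.1.1]
2. s(f(k(e, s(k(f(s(s(e)), s(s(c))), s(c)))), e))  →  s(f(s(k(f(s(s(e)), s(s(c))), s(c))), e))   [R6 at 1.1]
3. s(f(s(k(f(s(s(e)), s(s(c))), s(c))), e))  →  s(s(e))   [R5 at 1]

Reduce t₂ = k(e, k(e, f(s(f(c, e)), e))):
1. k(e, k(e, f(s(f(c, e)), e)))  →  k(e, f(s(f(c, e)), e))   [R6 at ε]
2. k(e, f(s(f(c, e)), e))  →  f(s(f(c, e)), e)   [R6 at ε]
3. f(s(f(c, e)), e)  →  s(e)   [R5 at ε]

no — NF(t₁) = s(s(e)), NF(t₂) = s(e)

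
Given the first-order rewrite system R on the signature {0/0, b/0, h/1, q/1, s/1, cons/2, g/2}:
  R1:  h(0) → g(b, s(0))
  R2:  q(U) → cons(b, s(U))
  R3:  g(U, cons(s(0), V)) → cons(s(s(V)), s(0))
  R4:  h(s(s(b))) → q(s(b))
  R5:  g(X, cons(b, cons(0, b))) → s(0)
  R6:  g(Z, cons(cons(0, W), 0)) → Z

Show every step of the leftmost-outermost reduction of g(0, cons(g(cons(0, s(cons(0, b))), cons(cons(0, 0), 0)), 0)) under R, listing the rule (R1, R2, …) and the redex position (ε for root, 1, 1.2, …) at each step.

1. g(0, cons(g(cons(0, s(cons(0, b))), cons(cons(0, 0), 0)), 0))  →  g(0, cons(cons(0, s(cons(0, b))), 0))   [R6 at 2.1]
2. g(0, cons(cons(0, s(cons(0, b))), 0))  →  0   [R6 at ε]

0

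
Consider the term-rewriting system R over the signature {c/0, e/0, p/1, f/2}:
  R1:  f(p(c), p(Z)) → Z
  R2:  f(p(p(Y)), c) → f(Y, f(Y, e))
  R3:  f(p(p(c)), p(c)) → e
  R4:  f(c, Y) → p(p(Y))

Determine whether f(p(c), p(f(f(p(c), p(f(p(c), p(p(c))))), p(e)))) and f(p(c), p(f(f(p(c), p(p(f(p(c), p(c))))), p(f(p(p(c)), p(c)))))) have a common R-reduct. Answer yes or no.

yes — NF(t₁) = e, NF(t₂) = e

Reduce t₁ = f(p(c), p(f(f(p(c), p(f(p(c), p(p(c))))), p(e)))):
1. f(p(c), p(f(f(p(c), p(f(p(c), p(p(c))))), p(e))))  →  f(f(p(c), p(f(p(c), p(p(c))))), p(e))   [R1 at ε]
2. f(f(p(c), p(f(p(c), p(p(c))))), p(e))  →  f(f(p(c), p(p(c))), p(e))   [R1 at 1]
3. f(f(p(c), p(p(c))), p(e))  →  f(p(c), p(e))   [R1 at 1]
4. f(p(c), p(e))  →  e   [R1 at ε]

Reduce t₂ = f(p(c), p(f(f(p(c), p(p(f(p(c), p(c))))), p(f(p(p(c)), p(c)))))):
1. f(p(c), p(f(f(p(c), p(p(f(p(c), p(c))))), p(f(p(p(c)), p(c))))))  →  f(f(p(c), p(p(f(p(c), p(c))))), p(f(p(p(c)), p(c))))   [R1 at ε]
2. f(f(p(c), p(p(f(p(c), p(c))))), p(f(p(p(c)), p(c))))  →  f(p(f(p(c), p(c))), p(f(p(p(c)), p(c))))   [R1 at 1]
3. f(p(f(p(c), p(c))), p(f(p(p(c)), p(c))))  →  f(p(c), p(f(p(p(c)), p(c))))   [R1 at 1.1]
4. f(p(c), p(f(p(p(c)), p(c))))  →  f(p(p(c)), p(c))   [R1 at ε]
5. f(p(p(c)), p(c))  →  e   [R3 at ε]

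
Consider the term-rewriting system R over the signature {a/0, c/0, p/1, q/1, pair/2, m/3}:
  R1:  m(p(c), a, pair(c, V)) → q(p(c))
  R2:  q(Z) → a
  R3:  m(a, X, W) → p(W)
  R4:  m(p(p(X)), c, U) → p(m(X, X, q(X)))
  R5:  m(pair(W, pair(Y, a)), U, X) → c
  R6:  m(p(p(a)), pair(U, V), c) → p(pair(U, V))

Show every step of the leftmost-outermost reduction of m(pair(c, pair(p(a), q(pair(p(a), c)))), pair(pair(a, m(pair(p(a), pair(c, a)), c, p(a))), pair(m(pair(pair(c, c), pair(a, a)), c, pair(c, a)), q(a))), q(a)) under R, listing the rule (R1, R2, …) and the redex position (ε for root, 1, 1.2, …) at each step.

c

1. m(pair(c, pair(p(a), q(pair(p(a), c)))), pair(pair(a, m(pair(p(a), pair(c, a)), c, p(a))), pair(m(pair(pair(c, c), pair(a, a)), c, pair(c, a)), q(a))), q(a))  →  m(pair(c, pair(p(a), a)), pair(pair(a, m(pair(p(a), pair(c, a)), c, p(a))), pair(m(pair(pair(c, c), pair(a, a)), c, pair(c, a)), q(a))), q(a))   [R2 at 1.2.2]
2. m(pair(c, pair(p(a), a)), pair(pair(a, m(pair(p(a), pair(c, a)), c, p(a))), pair(m(pair(pair(c, c), pair(a, a)), c, pair(c, a)), q(a))), q(a))  →  c   [R5 at ε]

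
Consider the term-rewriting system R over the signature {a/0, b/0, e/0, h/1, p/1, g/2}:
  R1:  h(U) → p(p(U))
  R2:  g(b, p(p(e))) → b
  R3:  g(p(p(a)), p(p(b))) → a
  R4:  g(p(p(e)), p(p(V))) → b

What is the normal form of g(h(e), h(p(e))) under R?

1. g(h(e), h(p(e)))  →  g(p(p(e)), h(p(e)))   [R1 at 1]
2. g(p(p(e)), h(p(e)))  →  g(p(p(e)), p(p(p(e))))   [R1 at 2]
3. g(p(p(e)), p(p(p(e))))  →  b   [R4 at ε]

b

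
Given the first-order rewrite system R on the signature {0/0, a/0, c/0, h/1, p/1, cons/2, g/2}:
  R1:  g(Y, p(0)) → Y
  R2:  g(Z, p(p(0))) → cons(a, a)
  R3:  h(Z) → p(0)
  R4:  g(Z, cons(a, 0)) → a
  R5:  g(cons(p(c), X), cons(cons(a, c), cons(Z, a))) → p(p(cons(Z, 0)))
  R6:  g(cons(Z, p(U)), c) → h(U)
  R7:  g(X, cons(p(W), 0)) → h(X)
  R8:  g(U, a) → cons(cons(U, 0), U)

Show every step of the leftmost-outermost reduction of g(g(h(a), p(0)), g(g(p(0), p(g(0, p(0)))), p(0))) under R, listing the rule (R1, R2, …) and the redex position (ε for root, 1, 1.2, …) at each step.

p(0)

1. g(g(h(a), p(0)), g(g(p(0), p(g(0, p(0)))), p(0)))  →  g(h(a), g(g(p(0), p(g(0, p(0)))), p(0)))   [R1 at 1]
2. g(h(a), g(g(p(0), p(g(0, p(0)))), p(0)))  →  g(p(0), g(g(p(0), p(g(0, p(0)))), p(0)))   [R3 at 1]
3. g(p(0), g(g(p(0), p(g(0, p(0)))), p(0)))  →  g(p(0), g(p(0), p(g(0, p(0)))))   [R1 at 2]
4. g(p(0), g(p(0), p(g(0, p(0)))))  →  g(p(0), g(p(0), p(0)))   [R1 at 2.2.1]
5. g(p(0), g(p(0), p(0)))  →  g(p(0), p(0))   [R1 at 2]
6. g(p(0), p(0))  →  p(0)   [R1 at ε]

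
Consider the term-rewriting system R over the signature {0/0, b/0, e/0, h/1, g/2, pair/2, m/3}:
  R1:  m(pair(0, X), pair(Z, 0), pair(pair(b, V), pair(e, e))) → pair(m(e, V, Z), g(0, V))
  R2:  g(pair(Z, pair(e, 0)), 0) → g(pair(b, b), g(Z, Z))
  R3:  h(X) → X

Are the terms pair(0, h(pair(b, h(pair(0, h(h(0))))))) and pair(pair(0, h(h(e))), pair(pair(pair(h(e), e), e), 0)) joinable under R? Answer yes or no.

no — NF(t₁) = pair(0, pair(b, pair(0, 0))), NF(t₂) = pair(pair(0, e), pair(pair(pair(e, e), e), 0))

Reduce t₁ = pair(0, h(pair(b, h(pair(0, h(h(0))))))):
1. pair(0, h(pair(b, h(pair(0, h(h(0)))))))  →  pair(0, pair(b, h(pair(0, h(h(0))))))   [R3 at 2]
2. pair(0, pair(b, h(pair(0, h(h(0))))))  →  pair(0, pair(b, pair(0, h(h(0)))))   [R3 at 2.2]
3. pair(0, pair(b, pair(0, h(h(0)))))  →  pair(0, pair(b, pair(0, h(0))))   [R3 at 2.2.2]
4. pair(0, pair(b, pair(0, h(0))))  →  pair(0, pair(b, pair(0, 0)))   [R3 at 2.2.2]

Reduce t₂ = pair(pair(0, h(h(e))), pair(pair(pair(h(e), e), e), 0)):
1. pair(pair(0, h(h(e))), pair(pair(pair(h(e), e), e), 0))  →  pair(pair(0, h(e)), pair(pair(pair(h(e), e), e), 0))   [R3 at 1.2]
2. pair(pair(0, h(e)), pair(pair(pair(h(e), e), e), 0))  →  pair(pair(0, e), pair(pair(pair(h(e), e), e), 0))   [R3 at 1.2]
3. pair(pair(0, e), pair(pair(pair(h(e), e), e), 0))  →  pair(pair(0, e), pair(pair(pair(e, e), e), 0))   [R3 at 2.1.1.1]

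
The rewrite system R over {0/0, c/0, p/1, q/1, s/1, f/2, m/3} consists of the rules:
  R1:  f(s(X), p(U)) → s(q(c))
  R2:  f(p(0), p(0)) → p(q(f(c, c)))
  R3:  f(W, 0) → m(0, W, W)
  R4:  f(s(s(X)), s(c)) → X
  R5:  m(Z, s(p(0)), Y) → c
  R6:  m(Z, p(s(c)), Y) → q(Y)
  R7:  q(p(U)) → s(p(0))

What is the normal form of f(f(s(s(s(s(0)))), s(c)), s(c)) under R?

0

1. f(f(s(s(s(s(0)))), s(c)), s(c))  →  f(s(s(0)), s(c))   [R4 at 1]
2. f(s(s(0)), s(c))  →  0   [R4 at ε]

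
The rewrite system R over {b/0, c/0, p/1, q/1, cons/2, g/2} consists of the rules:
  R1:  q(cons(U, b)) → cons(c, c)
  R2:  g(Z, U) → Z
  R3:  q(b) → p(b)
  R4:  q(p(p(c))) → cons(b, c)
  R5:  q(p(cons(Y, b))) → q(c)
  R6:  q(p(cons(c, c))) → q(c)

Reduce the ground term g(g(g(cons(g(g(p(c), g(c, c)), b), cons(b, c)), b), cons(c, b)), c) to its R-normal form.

1. g(g(g(cons(g(g(p(c), g(c, c)), b), cons(b, c)), b), cons(c, b)), c)  →  g(g(cons(g(g(p(c), g(c, c)), b), cons(b, c)), b), cons(c, b))   [R2 at ε]
2. g(g(cons(g(g(p(c), g(c, c)), b), cons(b, c)), b), cons(c, b))  →  g(cons(g(g(p(c), g(c, c)), b), cons(b, c)), b)   [R2 at ε]
3. g(cons(g(g(p(c), g(c, c)), b), cons(b, c)), b)  →  cons(g(g(p(c), g(c, c)), b), cons(b, c))   [R2 at ε]
4. cons(g(g(p(c), g(c, c)), b), cons(b, c))  →  cons(g(p(c), g(c, c)), cons(b, c))   [R2 at 1]
5. cons(g(p(c), g(c, c)), cons(b, c))  →  cons(p(c), cons(b, c))   [R2 at 1]

cons(p(c), cons(b, c))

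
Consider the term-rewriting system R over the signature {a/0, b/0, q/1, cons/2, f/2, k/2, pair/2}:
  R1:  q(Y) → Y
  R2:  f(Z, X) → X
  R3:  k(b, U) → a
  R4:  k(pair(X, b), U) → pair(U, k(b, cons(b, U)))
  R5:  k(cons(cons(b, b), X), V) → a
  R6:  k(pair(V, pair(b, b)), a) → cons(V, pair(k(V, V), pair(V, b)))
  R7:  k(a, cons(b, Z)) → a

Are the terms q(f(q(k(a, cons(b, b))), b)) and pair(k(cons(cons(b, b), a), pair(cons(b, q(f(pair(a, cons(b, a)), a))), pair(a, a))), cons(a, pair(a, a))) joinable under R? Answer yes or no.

Reduce t₁ = q(f(q(k(a, cons(b, b))), b)):
1. q(f(q(k(a, cons(b, b))), b))  →  f(q(k(a, cons(b, b))), b)   [R1 at ε]
2. f(q(k(a, cons(b, b))), b)  →  b   [R2 at ε]

Reduce t₂ = pair(k(cons(cons(b, b), a), pair(cons(b, q(f(pair(a, cons(b, a)), a))), pair(a, a))), cons(a, pair(a, a))):
1. pair(k(cons(cons(b, b), a), pair(cons(b, q(f(pair(a, cons(b, a)), a))), pair(a, a))), cons(a, pair(a, a)))  →  pair(a, cons(a, pair(a, a)))   [R5 at 1]

no — NF(t₁) = b, NF(t₂) = pair(a, cons(a, pair(a, a)))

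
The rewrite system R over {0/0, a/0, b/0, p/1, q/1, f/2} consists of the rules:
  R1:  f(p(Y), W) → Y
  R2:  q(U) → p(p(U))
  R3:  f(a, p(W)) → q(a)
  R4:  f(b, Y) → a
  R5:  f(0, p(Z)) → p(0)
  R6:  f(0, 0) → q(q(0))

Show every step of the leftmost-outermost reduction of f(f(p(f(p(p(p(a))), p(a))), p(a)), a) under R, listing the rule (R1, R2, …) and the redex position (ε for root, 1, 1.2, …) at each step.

1. f(f(p(f(p(p(p(a))), p(a))), p(a)), a)  →  f(f(p(p(p(a))), p(a)), a)   [R1 at 1]
2. f(f(p(p(p(a))), p(a)), a)  →  f(p(p(a)), a)   [R1 at 1]
3. f(p(p(a)), a)  →  p(a)   [R1 at ε]

p(a)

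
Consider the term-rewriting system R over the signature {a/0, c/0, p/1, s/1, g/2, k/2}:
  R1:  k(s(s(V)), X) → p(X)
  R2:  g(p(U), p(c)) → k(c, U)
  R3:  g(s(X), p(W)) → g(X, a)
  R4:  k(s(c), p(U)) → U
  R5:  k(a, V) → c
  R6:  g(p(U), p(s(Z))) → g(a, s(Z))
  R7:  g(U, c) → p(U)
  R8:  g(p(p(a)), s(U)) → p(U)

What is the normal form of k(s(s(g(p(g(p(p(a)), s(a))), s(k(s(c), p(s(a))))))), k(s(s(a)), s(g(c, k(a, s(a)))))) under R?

1. k(s(s(g(p(g(p(p(a)), s(a))), s(k(s(c), p(s(a))))))), k(s(s(a)), s(g(c, k(a, s(a))))))  →  p(k(s(s(a)), s(g(c, k(a, s(a))))))   [R1 at ε]
2. p(k(s(s(a)), s(g(c, k(a, s(a))))))  →  p(p(s(g(c, k(a, s(a))))))   [R1 at 1]
3. p(p(s(g(c, k(a, s(a))))))  →  p(p(s(g(c, c))))   [R5 at 1.1.1.2]
4. p(p(s(g(c, c))))  →  p(p(s(p(c))))   [R7 at 1.1.1]

p(p(s(p(c))))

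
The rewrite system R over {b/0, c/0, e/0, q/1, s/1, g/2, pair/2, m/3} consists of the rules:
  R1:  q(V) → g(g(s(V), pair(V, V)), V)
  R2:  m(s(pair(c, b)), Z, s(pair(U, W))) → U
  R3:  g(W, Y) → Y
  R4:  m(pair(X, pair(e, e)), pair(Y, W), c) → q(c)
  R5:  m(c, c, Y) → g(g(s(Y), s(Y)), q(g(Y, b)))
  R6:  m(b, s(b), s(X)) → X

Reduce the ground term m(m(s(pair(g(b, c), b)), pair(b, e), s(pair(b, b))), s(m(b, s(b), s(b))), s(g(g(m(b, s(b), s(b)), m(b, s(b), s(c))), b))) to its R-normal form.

1. m(m(s(pair(g(b, c), b)), pair(b, e), s(pair(b, b))), s(m(b, s(b), s(b))), s(g(g(m(b, s(b), s(b)), m(b, s(b), s(c))), b)))  →  m(m(s(pair(c, b)), pair(b, e), s(pair(b, b))), s(m(b, s(b), s(b))), s(g(g(m(b, s(b), s(b)), m(b, s(b), s(c))), b)))   [R3 at 1.1.1.1]
2. m(m(s(pair(c, b)), pair(b, e), s(pair(b, b))), s(m(b, s(b), s(b))), s(g(g(m(b, s(b), s(b)), m(b, s(b), s(c))), b)))  →  m(b, s(m(b, s(b), s(b))), s(g(g(m(b, s(b), s(b)), m(b, s(b), s(c))), b)))   [R2 at 1]
3. m(b, s(m(b, s(b), s(b))), s(g(g(m(b, s(b), s(b)), m(b, s(b), s(c))), b)))  →  m(b, s(b), s(g(g(m(b, s(b), s(b)), m(b, s(b), s(c))), b)))   [R6 at 2.1]
4. m(b, s(b), s(g(g(m(b, s(b), s(b)), m(b, s(b), s(c))), b)))  →  g(g(m(b, s(b), s(b)), m(b, s(b), s(c))), b)   [R6 at ε]
5. g(g(m(b, s(b), s(b)), m(b, s(b), s(c))), b)  →  b   [R3 at ε]

b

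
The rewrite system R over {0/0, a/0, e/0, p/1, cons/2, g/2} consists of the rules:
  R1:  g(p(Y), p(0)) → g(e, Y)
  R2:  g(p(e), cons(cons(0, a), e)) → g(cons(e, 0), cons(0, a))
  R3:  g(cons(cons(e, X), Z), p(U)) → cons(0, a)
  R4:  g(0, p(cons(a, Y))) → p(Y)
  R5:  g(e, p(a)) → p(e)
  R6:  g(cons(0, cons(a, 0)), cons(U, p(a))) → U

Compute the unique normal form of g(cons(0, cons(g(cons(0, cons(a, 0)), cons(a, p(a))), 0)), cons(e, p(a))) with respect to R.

1. g(cons(0, cons(g(cons(0, cons(a, 0)), cons(a, p(a))), 0)), cons(e, p(a)))  →  g(cons(0, cons(a, 0)), cons(e, p(a)))   [R6 at 1.2.1]
2. g(cons(0, cons(a, 0)), cons(e, p(a)))  →  e   [R6 at ε]

e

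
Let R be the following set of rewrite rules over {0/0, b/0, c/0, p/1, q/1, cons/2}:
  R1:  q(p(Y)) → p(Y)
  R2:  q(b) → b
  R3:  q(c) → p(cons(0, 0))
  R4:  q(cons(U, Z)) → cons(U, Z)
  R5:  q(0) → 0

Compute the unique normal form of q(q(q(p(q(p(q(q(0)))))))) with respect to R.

p(p(0))

1. q(q(q(p(q(p(q(q(0))))))))  →  q(q(p(q(p(q(q(0)))))))   [R1 at 1.1]
2. q(q(p(q(p(q(q(0)))))))  →  q(p(q(p(q(q(0))))))   [R1 at 1]
3. q(p(q(p(q(q(0))))))  →  p(q(p(q(q(0)))))   [R1 at ε]
4. p(q(p(q(q(0)))))  →  p(p(q(q(0))))   [R1 at 1]
5. p(p(q(q(0))))  →  p(p(q(0)))   [R5 at 1.1.1]
6. p(p(q(0)))  →  p(p(0))   [R5 at 1.1]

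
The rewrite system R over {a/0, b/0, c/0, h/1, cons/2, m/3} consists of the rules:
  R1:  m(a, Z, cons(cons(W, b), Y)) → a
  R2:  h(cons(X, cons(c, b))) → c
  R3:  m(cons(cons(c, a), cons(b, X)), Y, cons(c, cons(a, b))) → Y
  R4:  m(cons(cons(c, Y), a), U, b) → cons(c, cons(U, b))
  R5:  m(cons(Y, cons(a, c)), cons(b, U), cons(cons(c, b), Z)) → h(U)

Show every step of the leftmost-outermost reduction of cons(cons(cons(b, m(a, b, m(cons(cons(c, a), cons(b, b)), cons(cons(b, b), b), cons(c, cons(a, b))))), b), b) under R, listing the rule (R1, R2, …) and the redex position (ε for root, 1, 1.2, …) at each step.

1. cons(cons(cons(b, m(a, b, m(cons(cons(c, a), cons(b, b)), cons(cons(b, b), b), cons(c, cons(a, b))))), b), b)  →  cons(cons(cons(b, m(a, b, cons(cons(b, b), b))), b), b)   [R3 at 1.1.2.3]
2. cons(cons(cons(b, m(a, b, cons(cons(b, b), b))), b), b)  →  cons(cons(cons(b, a), b), b)   [R1 at 1.1.2]

cons(cons(cons(b, a), b), b)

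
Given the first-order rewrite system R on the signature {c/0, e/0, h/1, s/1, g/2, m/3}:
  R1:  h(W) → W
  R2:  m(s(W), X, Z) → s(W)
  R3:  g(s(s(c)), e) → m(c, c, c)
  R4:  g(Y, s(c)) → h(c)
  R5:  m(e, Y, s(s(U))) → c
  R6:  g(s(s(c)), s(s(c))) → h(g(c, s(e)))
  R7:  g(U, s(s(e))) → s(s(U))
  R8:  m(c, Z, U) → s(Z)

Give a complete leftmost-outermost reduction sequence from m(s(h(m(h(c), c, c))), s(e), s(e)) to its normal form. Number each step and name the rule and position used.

1. m(s(h(m(h(c), c, c))), s(e), s(e))  →  s(h(m(h(c), c, c)))   [R2 at ε]
2. s(h(m(h(c), c, c)))  →  s(m(h(c), c, c))   [R1 at 1]
3. s(m(h(c), c, c))  →  s(m(c, c, c))   [R1 at 1.1]
4. s(m(c, c, c))  →  s(s(c))   [R8 at 1]

s(s(c))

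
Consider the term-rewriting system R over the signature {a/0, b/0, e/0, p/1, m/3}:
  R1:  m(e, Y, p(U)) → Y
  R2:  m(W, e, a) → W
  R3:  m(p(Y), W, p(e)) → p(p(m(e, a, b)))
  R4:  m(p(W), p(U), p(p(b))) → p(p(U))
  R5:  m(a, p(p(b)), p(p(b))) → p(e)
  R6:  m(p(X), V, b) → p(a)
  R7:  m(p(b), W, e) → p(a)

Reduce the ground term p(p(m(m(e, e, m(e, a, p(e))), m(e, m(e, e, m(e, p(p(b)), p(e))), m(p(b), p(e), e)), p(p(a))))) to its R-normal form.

p(p(e))

1. p(p(m(m(e, e, m(e, a, p(e))), m(e, m(e, e, m(e, p(p(b)), p(e))), m(p(b), p(e), e)), p(p(a)))))  →  p(p(m(m(e, e, a), m(e, m(e, e, m(e, p(p(b)), p(e))), m(p(b), p(e), e)), p(p(a)))))   [R1 at 1.1.1.3]
2. p(p(m(m(e, e, a), m(e, m(e, e, m(e, p(p(b)), p(e))), m(p(b), p(e), e)), p(p(a)))))  →  p(p(m(e, m(e, m(e, e, m(e, p(p(b)), p(e))), m(p(b), p(e), e)), p(p(a)))))   [R2 at 1.1.1]
3. p(p(m(e, m(e, m(e, e, m(e, p(p(b)), p(e))), m(p(b), p(e), e)), p(p(a)))))  →  p(p(m(e, m(e, e, m(e, p(p(b)), p(e))), m(p(b), p(e), e))))   [R1 at 1.1]
4. p(p(m(e, m(e, e, m(e, p(p(b)), p(e))), m(p(b), p(e), e))))  →  p(p(m(e, m(e, e, p(p(b))), m(p(b), p(e), e))))   [R1 at 1.1.2.3]
5. p(p(m(e, m(e, e, p(p(b))), m(p(b), p(e), e))))  →  p(p(m(e, e, m(p(b), p(e), e))))   [R1 at 1.1.2]
6. p(p(m(e, e, m(p(b), p(e), e))))  →  p(p(m(e, e, p(a))))   [R7 at 1.1.3]
7. p(p(m(e, e, p(a))))  →  p(p(e))   [R1 at 1.1]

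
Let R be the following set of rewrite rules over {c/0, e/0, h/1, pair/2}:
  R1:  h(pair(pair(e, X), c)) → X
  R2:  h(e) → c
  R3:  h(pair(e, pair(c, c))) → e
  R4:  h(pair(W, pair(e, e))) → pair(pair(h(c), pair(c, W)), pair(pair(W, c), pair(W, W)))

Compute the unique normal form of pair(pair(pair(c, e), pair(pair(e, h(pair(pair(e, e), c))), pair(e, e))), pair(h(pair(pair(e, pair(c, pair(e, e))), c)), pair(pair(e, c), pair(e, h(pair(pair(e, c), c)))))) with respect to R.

pair(pair(pair(c, e), pair(pair(e, e), pair(e, e))), pair(pair(c, pair(e, e)), pair(pair(e, c), pair(e, c))))

1. pair(pair(pair(c, e), pair(pair(e, h(pair(pair(e, e), c))), pair(e, e))), pair(h(pair(pair(e, pair(c, pair(e, e))), c)), pair(pair(e, c), pair(e, h(pair(pair(e, c), c))))))  →  pair(pair(pair(c, e), pair(pair(e, e), pair(e, e))), pair(h(pair(pair(e, pair(c, pair(e, e))), c)), pair(pair(e, c), pair(e, h(pair(pair(e, c), c))))))   [R1 at 1.2.1.2]
2. pair(pair(pair(c, e), pair(pair(e, e), pair(e, e))), pair(h(pair(pair(e, pair(c, pair(e, e))), c)), pair(pair(e, c), pair(e, h(pair(pair(e, c), c))))))  →  pair(pair(pair(c, e), pair(pair(e, e), pair(e, e))), pair(pair(c, pair(e, e)), pair(pair(e, c), pair(e, h(pair(pair(e, c), c))))))   [R1 at 2.1]
3. pair(pair(pair(c, e), pair(pair(e, e), pair(e, e))), pair(pair(c, pair(e, e)), pair(pair(e, c), pair(e, h(pair(pair(e, c), c))))))  →  pair(pair(pair(c, e), pair(pair(e, e), pair(e, e))), pair(pair(c, pair(e, e)), pair(pair(e, c), pair(e, c))))   [R1 at 2.2.2.2]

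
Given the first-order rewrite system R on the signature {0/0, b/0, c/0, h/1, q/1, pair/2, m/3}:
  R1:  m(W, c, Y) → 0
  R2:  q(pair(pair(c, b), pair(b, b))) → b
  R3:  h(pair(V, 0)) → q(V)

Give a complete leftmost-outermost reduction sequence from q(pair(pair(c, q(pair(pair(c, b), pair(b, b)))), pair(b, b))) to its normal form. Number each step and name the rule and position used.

1. q(pair(pair(c, q(pair(pair(c, b), pair(b, b)))), pair(b, b)))  →  q(pair(pair(c, b), pair(b, b)))   [R2 at 1.1.2]
2. q(pair(pair(c, b), pair(b, b)))  →  b   [R2 at ε]

b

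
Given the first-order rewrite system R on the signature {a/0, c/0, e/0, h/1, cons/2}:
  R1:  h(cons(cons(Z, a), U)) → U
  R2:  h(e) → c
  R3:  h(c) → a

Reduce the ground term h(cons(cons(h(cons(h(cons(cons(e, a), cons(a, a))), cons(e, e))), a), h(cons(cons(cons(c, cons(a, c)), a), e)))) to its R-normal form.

e

1. h(cons(cons(h(cons(h(cons(cons(e, a), cons(a, a))), cons(e, e))), a), h(cons(cons(cons(c, cons(a, c)), a), e))))  →  h(cons(cons(cons(c, cons(a, c)), a), e))   [R1 at ε]
2. h(cons(cons(cons(c, cons(a, c)), a), e))  →  e   [R1 at ε]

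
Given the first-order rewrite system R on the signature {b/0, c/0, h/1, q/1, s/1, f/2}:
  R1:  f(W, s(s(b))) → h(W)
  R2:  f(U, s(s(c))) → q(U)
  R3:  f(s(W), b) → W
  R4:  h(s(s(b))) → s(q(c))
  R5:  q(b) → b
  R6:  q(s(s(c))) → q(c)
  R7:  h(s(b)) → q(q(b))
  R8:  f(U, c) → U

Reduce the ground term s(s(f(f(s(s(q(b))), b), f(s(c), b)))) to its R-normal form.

1. s(s(f(f(s(s(q(b))), b), f(s(c), b))))  →  s(s(f(s(q(b)), f(s(c), b))))   [R3 at 1.1.1]
2. s(s(f(s(q(b)), f(s(c), b))))  →  s(s(f(s(b), f(s(c), b))))   [R5 at 1.1.1.1]
3. s(s(f(s(b), f(s(c), b))))  →  s(s(f(s(b), c)))   [R3 at 1.1.2]
4. s(s(f(s(b), c)))  →  s(s(s(b)))   [R8 at 1.1]

s(s(s(b)))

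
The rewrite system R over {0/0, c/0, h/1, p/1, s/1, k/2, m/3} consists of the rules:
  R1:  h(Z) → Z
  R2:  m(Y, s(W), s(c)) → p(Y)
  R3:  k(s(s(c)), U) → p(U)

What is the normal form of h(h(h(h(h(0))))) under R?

1. h(h(h(h(h(0)))))  →  h(h(h(h(0))))   [R1 at ε]
2. h(h(h(h(0))))  →  h(h(h(0)))   [R1 at ε]
3. h(h(h(0)))  →  h(h(0))   [R1 at ε]
4. h(h(0))  →  h(0)   [R1 at ε]
5. h(0)  →  0   [R1 at ε]

0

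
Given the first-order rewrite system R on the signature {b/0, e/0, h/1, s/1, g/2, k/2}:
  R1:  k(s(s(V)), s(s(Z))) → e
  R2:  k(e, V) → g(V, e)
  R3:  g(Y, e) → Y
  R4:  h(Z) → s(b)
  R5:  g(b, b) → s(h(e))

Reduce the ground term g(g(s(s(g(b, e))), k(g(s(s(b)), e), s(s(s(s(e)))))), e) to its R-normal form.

1. g(g(s(s(g(b, e))), k(g(s(s(b)), e), s(s(s(s(e)))))), e)  →  g(s(s(g(b, e))), k(g(s(s(b)), e), s(s(s(s(e))))))   [R3 at ε]
2. g(s(s(g(b, e))), k(g(s(s(b)), e), s(s(s(s(e))))))  →  g(s(s(b)), k(g(s(s(b)), e), s(s(s(s(e))))))   [R3 at 1.1.1]
3. g(s(s(b)), k(g(s(s(b)), e), s(s(s(s(e))))))  →  g(s(s(b)), k(s(s(b)), s(s(s(s(e))))))   [R3 at 2.1]
4. g(s(s(b)), k(s(s(b)), s(s(s(s(e))))))  →  g(s(s(b)), e)   [R1 at 2]
5. g(s(s(b)), e)  →  s(s(b))   [R3 at ε]

s(s(b))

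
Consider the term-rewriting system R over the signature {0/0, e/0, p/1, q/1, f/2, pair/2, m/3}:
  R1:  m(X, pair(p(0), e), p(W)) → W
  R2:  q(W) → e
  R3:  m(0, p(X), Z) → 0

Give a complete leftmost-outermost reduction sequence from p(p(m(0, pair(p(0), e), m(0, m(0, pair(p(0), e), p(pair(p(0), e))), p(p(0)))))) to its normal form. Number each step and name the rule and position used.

1. p(p(m(0, pair(p(0), e), m(0, m(0, pair(p(0), e), p(pair(p(0), e))), p(p(0))))))  →  p(p(m(0, pair(p(0), e), m(0, pair(p(0), e), p(p(0))))))   [R1 at 1.1.3.2]
2. p(p(m(0, pair(p(0), e), m(0, pair(p(0), e), p(p(0))))))  →  p(p(m(0, pair(p(0), e), p(0))))   [R1 at 1.1.3]
3. p(p(m(0, pair(p(0), e), p(0))))  →  p(p(0))   [R1 at 1.1]

p(p(0))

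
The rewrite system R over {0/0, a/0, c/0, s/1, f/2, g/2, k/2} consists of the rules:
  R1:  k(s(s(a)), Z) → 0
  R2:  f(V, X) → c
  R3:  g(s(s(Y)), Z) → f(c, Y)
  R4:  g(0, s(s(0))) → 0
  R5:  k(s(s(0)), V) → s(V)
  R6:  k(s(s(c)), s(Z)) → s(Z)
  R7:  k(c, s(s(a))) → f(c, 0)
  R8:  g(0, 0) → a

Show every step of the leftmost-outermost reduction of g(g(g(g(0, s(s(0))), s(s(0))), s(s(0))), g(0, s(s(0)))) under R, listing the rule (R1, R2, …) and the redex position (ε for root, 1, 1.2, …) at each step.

1. g(g(g(g(0, s(s(0))), s(s(0))), s(s(0))), g(0, s(s(0))))  →  g(g(g(0, s(s(0))), s(s(0))), g(0, s(s(0))))   [R4 at 1.1.1]
2. g(g(g(0, s(s(0))), s(s(0))), g(0, s(s(0))))  →  g(g(0, s(s(0))), g(0, s(s(0))))   [R4 at 1.1]
3. g(g(0, s(s(0))), g(0, s(s(0))))  →  g(0, g(0, s(s(0))))   [R4 at 1]
4. g(0, g(0, s(s(0))))  →  g(0, 0)   [R4 at 2]
5. g(0, 0)  →  a   [R8 at ε]

a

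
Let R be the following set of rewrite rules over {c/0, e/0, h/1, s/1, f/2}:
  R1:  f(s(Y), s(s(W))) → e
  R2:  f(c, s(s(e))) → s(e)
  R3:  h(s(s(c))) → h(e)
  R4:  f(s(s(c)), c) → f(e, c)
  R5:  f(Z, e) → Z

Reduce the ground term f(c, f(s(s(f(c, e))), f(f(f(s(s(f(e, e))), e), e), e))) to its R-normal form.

1. f(c, f(s(s(f(c, e))), f(f(f(s(s(f(e, e))), e), e), e)))  →  f(c, f(s(s(c)), f(f(f(s(s(f(e, e))), e), e), e)))   [R5 at 2.1.1.1]
2. f(c, f(s(s(c)), f(f(f(s(s(f(e, e))), e), e), e)))  →  f(c, f(s(s(c)), f(f(s(s(f(e, e))), e), e)))   [R5 at 2.2]
3. f(c, f(s(s(c)), f(f(s(s(f(e, e))), e), e)))  →  f(c, f(s(s(c)), f(s(s(f(e, e))), e)))   [R5 at 2.2]
4. f(c, f(s(s(c)), f(s(s(f(e, e))), e)))  →  f(c, f(s(s(c)), s(s(f(e, e)))))   [R5 at 2.2]
5. f(c, f(s(s(c)), s(s(f(e, e)))))  →  f(c, e)   [R1 at 2]
6. f(c, e)  →  c   [R5 at ε]

c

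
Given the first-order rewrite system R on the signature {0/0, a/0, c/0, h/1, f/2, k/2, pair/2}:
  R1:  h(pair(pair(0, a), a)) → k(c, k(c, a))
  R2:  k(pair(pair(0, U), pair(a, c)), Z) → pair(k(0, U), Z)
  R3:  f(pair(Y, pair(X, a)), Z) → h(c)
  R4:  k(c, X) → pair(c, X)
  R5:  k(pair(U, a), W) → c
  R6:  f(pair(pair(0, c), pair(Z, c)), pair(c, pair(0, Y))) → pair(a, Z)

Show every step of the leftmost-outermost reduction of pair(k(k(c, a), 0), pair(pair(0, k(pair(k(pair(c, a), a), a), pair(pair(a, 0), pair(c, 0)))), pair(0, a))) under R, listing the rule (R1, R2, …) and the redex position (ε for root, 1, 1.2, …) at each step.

1. pair(k(k(c, a), 0), pair(pair(0, k(pair(k(pair(c, a), a), a), pair(pair(a, 0), pair(c, 0)))), pair(0, a)))  →  pair(k(pair(c, a), 0), pair(pair(0, k(pair(k(pair(c, a), a), a), pair(pair(a, 0), pair(c, 0)))), pair(0, a)))   [R4 at 1.1]
2. pair(k(pair(c, a), 0), pair(pair(0, k(pair(k(pair(c, a), a), a), pair(pair(a, 0), pair(c, 0)))), pair(0, a)))  →  pair(c, pair(pair(0, k(pair(k(pair(c, a), a), a), pair(pair(a, 0), pair(c, 0)))), pair(0, a)))   [R5 at 1]
3. pair(c, pair(pair(0, k(pair(k(pair(c, a), a), a), pair(pair(a, 0), pair(c, 0)))), pair(0, a)))  →  pair(c, pair(pair(0, c), pair(0, a)))   [R5 at 2.1.2]

pair(c, pair(pair(0, c), pair(0, a)))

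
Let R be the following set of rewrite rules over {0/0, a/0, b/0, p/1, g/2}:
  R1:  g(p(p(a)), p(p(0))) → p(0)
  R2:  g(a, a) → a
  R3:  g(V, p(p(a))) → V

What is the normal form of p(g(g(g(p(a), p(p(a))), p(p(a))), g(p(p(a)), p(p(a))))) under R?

p(p(a))

1. p(g(g(g(p(a), p(p(a))), p(p(a))), g(p(p(a)), p(p(a)))))  →  p(g(g(p(a), p(p(a))), g(p(p(a)), p(p(a)))))   [R3 at 1.1]
2. p(g(g(p(a), p(p(a))), g(p(p(a)), p(p(a)))))  →  p(g(p(a), g(p(p(a)), p(p(a)))))   [R3 at 1.1]
3. p(g(p(a), g(p(p(a)), p(p(a)))))  →  p(g(p(a), p(p(a))))   [R3 at 1.2]
4. p(g(p(a), p(p(a))))  →  p(p(a))   [R3 at 1]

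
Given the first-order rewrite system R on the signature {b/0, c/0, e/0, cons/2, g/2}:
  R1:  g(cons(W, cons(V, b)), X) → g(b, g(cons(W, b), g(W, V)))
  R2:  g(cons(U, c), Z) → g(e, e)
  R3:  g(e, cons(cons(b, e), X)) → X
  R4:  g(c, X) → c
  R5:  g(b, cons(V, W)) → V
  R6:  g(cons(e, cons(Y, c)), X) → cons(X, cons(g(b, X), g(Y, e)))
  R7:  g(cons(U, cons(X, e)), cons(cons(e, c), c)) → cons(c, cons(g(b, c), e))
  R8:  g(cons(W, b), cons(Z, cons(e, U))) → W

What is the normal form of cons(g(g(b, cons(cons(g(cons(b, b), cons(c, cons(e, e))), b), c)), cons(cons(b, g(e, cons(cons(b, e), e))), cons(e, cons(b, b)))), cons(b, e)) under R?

cons(b, cons(b, e))

1. cons(g(g(b, cons(cons(g(cons(b, b), cons(c, cons(e, e))), b), c)), cons(cons(b, g(e, cons(cons(b, e), e))), cons(e, cons(b, b)))), cons(b, e))  →  cons(g(cons(g(cons(b, b), cons(c, cons(e, e))), b), cons(cons(b, g(e, cons(cons(b, e), e))), cons(e, cons(b, b)))), cons(b, e))   [R5 at 1.1]
2. cons(g(cons(g(cons(b, b), cons(c, cons(e, e))), b), cons(cons(b, g(e, cons(cons(b, e), e))), cons(e, cons(b, b)))), cons(b, e))  →  cons(g(cons(b, b), cons(c, cons(e, e))), cons(b, e))   [R8 at 1]
3. cons(g(cons(b, b), cons(c, cons(e, e))), cons(b, e))  →  cons(b, cons(b, e))   [R8 at 1]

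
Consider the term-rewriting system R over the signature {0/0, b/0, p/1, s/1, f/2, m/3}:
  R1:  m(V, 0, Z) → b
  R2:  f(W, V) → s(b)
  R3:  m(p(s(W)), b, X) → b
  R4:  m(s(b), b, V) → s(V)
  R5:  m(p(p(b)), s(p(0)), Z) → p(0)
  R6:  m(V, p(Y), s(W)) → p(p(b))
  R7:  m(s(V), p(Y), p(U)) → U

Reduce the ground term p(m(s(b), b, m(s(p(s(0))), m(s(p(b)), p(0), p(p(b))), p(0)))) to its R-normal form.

1. p(m(s(b), b, m(s(p(s(0))), m(s(p(b)), p(0), p(p(b))), p(0))))  →  p(s(m(s(p(s(0))), m(s(p(b)), p(0), p(p(b))), p(0))))   [R4 at 1]
2. p(s(m(s(p(s(0))), m(s(p(b)), p(0), p(p(b))), p(0))))  →  p(s(m(s(p(s(0))), p(b), p(0))))   [R7 at 1.1.2]
3. p(s(m(s(p(s(0))), p(b), p(0))))  →  p(s(0))   [R7 at 1.1]

p(s(0))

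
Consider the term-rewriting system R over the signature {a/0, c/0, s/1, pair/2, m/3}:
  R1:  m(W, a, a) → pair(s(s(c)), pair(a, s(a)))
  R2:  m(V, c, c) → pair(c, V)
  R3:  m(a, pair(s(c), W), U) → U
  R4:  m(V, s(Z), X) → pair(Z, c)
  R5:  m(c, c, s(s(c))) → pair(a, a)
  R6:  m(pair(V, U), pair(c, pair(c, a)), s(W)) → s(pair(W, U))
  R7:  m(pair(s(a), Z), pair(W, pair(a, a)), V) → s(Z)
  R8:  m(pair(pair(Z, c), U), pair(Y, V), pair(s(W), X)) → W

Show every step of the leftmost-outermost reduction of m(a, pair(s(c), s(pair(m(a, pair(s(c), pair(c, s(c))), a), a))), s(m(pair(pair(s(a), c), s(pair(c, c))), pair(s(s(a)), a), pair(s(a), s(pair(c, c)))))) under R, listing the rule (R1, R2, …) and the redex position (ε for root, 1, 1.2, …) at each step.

1. m(a, pair(s(c), s(pair(m(a, pair(s(c), pair(c, s(c))), a), a))), s(m(pair(pair(s(a), c), s(pair(c, c))), pair(s(s(a)), a), pair(s(a), s(pair(c, c))))))  →  s(m(pair(pair(s(a), c), s(pair(c, c))), pair(s(s(a)), a), pair(s(a), s(pair(c, c)))))   [R3 at ε]
2. s(m(pair(pair(s(a), c), s(pair(c, c))), pair(s(s(a)), a), pair(s(a), s(pair(c, c)))))  →  s(a)   [R8 at 1]

s(a)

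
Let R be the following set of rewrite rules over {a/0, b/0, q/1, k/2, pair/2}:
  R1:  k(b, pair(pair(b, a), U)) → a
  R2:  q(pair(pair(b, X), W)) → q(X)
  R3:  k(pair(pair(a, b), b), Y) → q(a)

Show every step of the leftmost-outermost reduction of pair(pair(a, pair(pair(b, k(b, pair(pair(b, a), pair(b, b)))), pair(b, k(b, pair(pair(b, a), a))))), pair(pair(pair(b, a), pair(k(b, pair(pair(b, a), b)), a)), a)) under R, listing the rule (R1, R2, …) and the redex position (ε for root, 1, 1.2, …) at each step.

1. pair(pair(a, pair(pair(b, k(b, pair(pair(b, a), pair(b, b)))), pair(b, k(b, pair(pair(b, a), a))))), pair(pair(pair(b, a), pair(k(b, pair(pair(b, a), b)), a)), a))  →  pair(pair(a, pair(pair(b, a), pair(b, k(b, pair(pair(b, a), a))))), pair(pair(pair(b, a), pair(k(b, pair(pair(b, a), b)), a)), a))   [R1 at 1.2.1.2]
2. pair(pair(a, pair(pair(b, a), pair(b, k(b, pair(pair(b, a), a))))), pair(pair(pair(b, a), pair(k(b, pair(pair(b, a), b)), a)), a))  →  pair(pair(a, pair(pair(b, a), pair(b, a))), pair(pair(pair(b, a), pair(k(b, pair(pair(b, a), b)), a)), a))   [R1 at 1.2.2.2]
3. pair(pair(a, pair(pair(b, a), pair(b, a))), pair(pair(pair(b, a), pair(k(b, pair(pair(b, a), b)), a)), a))  →  pair(pair(a, pair(pair(b, a), pair(b, a))), pair(pair(pair(b, a), pair(a, a)), a))   [R1 at 2.1.2.1]

pair(pair(a, pair(pair(b, a), pair(b, a))), pair(pair(pair(b, a), pair(a, a)), a))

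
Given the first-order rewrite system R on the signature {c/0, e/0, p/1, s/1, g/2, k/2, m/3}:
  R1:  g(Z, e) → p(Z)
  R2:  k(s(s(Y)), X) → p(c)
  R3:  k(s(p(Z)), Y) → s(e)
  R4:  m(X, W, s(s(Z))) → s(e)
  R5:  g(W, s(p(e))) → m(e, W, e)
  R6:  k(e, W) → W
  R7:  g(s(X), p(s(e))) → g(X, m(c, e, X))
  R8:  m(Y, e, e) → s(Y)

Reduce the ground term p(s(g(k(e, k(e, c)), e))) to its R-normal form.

1. p(s(g(k(e, k(e, c)), e)))  →  p(s(p(k(e, k(e, c)))))   [R1 at 1.1]
2. p(s(p(k(e, k(e, c)))))  →  p(s(p(k(e, c))))   [R6 at 1.1.1]
3. p(s(p(k(e, c))))  →  p(s(p(c)))   [R6 at 1.1.1]

p(s(p(c)))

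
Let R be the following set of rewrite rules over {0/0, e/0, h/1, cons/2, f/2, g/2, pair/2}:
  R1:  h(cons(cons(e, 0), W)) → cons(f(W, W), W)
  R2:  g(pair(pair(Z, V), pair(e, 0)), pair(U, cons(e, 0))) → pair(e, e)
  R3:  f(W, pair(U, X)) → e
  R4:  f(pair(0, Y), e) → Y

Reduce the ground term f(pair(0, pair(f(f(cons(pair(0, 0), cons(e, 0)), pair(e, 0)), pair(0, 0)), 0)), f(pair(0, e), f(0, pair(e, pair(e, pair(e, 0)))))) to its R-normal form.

1. f(pair(0, pair(f(f(cons(pair(0, 0), cons(e, 0)), pair(e, 0)), pair(0, 0)), 0)), f(pair(0, e), f(0, pair(e, pair(e, pair(e, 0))))))  →  f(pair(0, pair(e, 0)), f(pair(0, e), f(0, pair(e, pair(e, pair(e, 0))))))   [R3 at 1.2.1]
2. f(pair(0, pair(e, 0)), f(pair(0, e), f(0, pair(e, pair(e, pair(e, 0))))))  →  f(pair(0, pair(e, 0)), f(pair(0, e), e))   [R3 at 2.2]
3. f(pair(0, pair(e, 0)), f(pair(0, e), e))  →  f(pair(0, pair(e, 0)), e)   [R4 at 2]
4. f(pair(0, pair(e, 0)), e)  →  pair(e, 0)   [R4 at ε]

pair(e, 0)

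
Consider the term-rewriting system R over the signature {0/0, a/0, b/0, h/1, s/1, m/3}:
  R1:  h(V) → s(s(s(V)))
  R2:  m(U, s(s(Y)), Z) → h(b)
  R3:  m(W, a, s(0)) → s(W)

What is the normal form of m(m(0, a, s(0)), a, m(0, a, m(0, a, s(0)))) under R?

s(s(0))

1. m(m(0, a, s(0)), a, m(0, a, m(0, a, s(0))))  →  m(s(0), a, m(0, a, m(0, a, s(0))))   [R3 at 1]
2. m(s(0), a, m(0, a, m(0, a, s(0))))  →  m(s(0), a, m(0, a, s(0)))   [R3 at 3.3]
3. m(s(0), a, m(0, a, s(0)))  →  m(s(0), a, s(0))   [R3 at 3]
4. m(s(0), a, s(0))  →  s(s(0))   [R3 at ε]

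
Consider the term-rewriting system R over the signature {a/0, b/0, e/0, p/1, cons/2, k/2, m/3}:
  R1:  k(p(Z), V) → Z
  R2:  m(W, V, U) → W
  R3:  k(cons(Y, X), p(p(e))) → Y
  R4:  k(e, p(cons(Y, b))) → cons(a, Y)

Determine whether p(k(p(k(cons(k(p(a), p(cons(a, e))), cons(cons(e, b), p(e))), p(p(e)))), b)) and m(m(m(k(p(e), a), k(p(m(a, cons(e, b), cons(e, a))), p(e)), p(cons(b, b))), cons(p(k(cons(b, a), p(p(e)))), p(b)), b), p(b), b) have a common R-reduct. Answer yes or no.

no — NF(t₁) = p(a), NF(t₂) = e

Reduce t₁ = p(k(p(k(cons(k(p(a), p(cons(a, e))), cons(cons(e, b), p(e))), p(p(e)))), b)):
1. p(k(p(k(cons(k(p(a), p(cons(a, e))), cons(cons(e, b), p(e))), p(p(e)))), b))  →  p(k(cons(k(p(a), p(cons(a, e))), cons(cons(e, b), p(e))), p(p(e))))   [R1 at 1]
2. p(k(cons(k(p(a), p(cons(a, e))), cons(cons(e, b), p(e))), p(p(e))))  →  p(k(p(a), p(cons(a, e))))   [R3 at 1]
3. p(k(p(a), p(cons(a, e))))  →  p(a)   [R1 at 1]

Reduce t₂ = m(m(m(k(p(e), a), k(p(m(a, cons(e, b), cons(e, a))), p(e)), p(cons(b, b))), cons(p(k(cons(b, a), p(p(e)))), p(b)), b), p(b), b):
1. m(m(m(k(p(e), a), k(p(m(a, cons(e, b), cons(e, a))), p(e)), p(cons(b, b))), cons(p(k(cons(b, a), p(p(e)))), p(b)), b), p(b), b)  →  m(m(k(p(e), a), k(p(m(a, cons(e, b), cons(e, a))), p(e)), p(cons(b, b))), cons(p(k(cons(b, a), p(p(e)))), p(b)), b)   [R2 at ε]
2. m(m(k(p(e), a), k(p(m(a, cons(e, b), cons(e, a))), p(e)), p(cons(b, b))), cons(p(k(cons(b, a), p(p(e)))), p(b)), b)  →  m(k(p(e), a), k(p(m(a, cons(e, b), cons(e, a))), p(e)), p(cons(b, b)))   [R2 at ε]
3. m(k(p(e), a), k(p(m(a, cons(e, b), cons(e, a))), p(e)), p(cons(b, b)))  →  k(p(e), a)   [R2 at ε]
4. k(p(e), a)  →  e   [R1 at ε]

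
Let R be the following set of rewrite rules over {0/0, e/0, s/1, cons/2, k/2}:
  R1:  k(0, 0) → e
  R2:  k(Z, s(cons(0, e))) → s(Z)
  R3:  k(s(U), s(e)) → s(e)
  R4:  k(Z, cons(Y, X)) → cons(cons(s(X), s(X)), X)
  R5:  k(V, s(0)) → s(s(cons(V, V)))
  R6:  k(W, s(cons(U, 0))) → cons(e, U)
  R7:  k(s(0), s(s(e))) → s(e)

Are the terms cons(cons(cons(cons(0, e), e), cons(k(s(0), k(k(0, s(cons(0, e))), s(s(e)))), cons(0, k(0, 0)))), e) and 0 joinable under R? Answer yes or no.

no — NF(t₁) = cons(cons(cons(cons(0, e), e), cons(s(e), cons(0, e))), e), NF(t₂) = 0

Reduce t₁ = cons(cons(cons(cons(0, e), e), cons(k(s(0), k(k(0, s(cons(0, e))), s(s(e)))), cons(0, k(0, 0)))), e):
1. cons(cons(cons(cons(0, e), e), cons(k(s(0), k(k(0, s(cons(0, e))), s(s(e)))), cons(0, k(0, 0)))), e)  →  cons(cons(cons(cons(0, e), e), cons(k(s(0), k(s(0), s(s(e)))), cons(0, k(0, 0)))), e)   [R2 at 1.2.1.2.1]
2. cons(cons(cons(cons(0, e), e), cons(k(s(0), k(s(0), s(s(e)))), cons(0, k(0, 0)))), e)  →  cons(cons(cons(cons(0, e), e), cons(k(s(0), s(e)), cons(0, k(0, 0)))), e)   [R7 at 1.2.1.2]
3. cons(cons(cons(cons(0, e), e), cons(k(s(0), s(e)), cons(0, k(0, 0)))), e)  →  cons(cons(cons(cons(0, e), e), cons(s(e), cons(0, k(0, 0)))), e)   [R3 at 1.2.1]
4. cons(cons(cons(cons(0, e), e), cons(s(e), cons(0, k(0, 0)))), e)  →  cons(cons(cons(cons(0, e), e), cons(s(e), cons(0, e))), e)   [R1 at 1.2.2.2]

Reduce t₂ = 0:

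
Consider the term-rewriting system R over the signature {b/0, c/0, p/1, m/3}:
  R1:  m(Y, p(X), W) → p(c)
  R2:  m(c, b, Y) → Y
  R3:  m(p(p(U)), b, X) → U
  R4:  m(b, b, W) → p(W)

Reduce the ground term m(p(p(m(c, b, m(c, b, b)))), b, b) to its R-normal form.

b

1. m(p(p(m(c, b, m(c, b, b)))), b, b)  →  m(c, b, m(c, b, b))   [R3 at ε]
2. m(c, b, m(c, b, b))  →  m(c, b, b)   [R2 at ε]
3. m(c, b, b)  →  b   [R2 at ε]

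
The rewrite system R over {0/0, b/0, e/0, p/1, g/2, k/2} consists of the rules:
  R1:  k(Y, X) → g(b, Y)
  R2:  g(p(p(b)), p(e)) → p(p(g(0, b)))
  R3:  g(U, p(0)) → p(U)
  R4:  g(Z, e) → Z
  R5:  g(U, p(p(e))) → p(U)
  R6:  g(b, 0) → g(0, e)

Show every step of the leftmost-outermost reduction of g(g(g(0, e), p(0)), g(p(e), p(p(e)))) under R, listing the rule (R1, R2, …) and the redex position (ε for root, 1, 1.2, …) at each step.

1. g(g(g(0, e), p(0)), g(p(e), p(p(e))))  →  g(p(g(0, e)), g(p(e), p(p(e))))   [R3 at 1]
2. g(p(g(0, e)), g(p(e), p(p(e))))  →  g(p(0), g(p(e), p(p(e))))   [R4 at 1.1]
3. g(p(0), g(p(e), p(p(e))))  →  g(p(0), p(p(e)))   [R5 at 2]
4. g(p(0), p(p(e)))  →  p(p(0))   [R5 at ε]

p(p(0))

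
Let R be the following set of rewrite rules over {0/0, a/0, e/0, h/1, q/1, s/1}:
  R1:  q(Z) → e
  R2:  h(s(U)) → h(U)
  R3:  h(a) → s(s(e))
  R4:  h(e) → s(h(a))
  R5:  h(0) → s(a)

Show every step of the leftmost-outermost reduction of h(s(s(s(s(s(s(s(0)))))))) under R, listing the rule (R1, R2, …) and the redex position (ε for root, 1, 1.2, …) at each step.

1. h(s(s(s(s(s(s(s(0))))))))  →  h(s(s(s(s(s(s(0)))))))   [R2 at ε]
2. h(s(s(s(s(s(s(0)))))))  →  h(s(s(s(s(s(0))))))   [R2 at ε]
3. h(s(s(s(s(s(0))))))  →  h(s(s(s(s(0)))))   [R2 at ε]
4. h(s(s(s(s(0)))))  →  h(s(s(s(0))))   [R2 at ε]
5. h(s(s(s(0))))  →  h(s(s(0)))   [R2 at ε]
6. h(s(s(0)))  →  h(s(0))   [R2 at ε]
7. h(s(0))  →  h(0)   [R2 at ε]
8. h(0)  →  s(a)   [R5 at ε]

s(a)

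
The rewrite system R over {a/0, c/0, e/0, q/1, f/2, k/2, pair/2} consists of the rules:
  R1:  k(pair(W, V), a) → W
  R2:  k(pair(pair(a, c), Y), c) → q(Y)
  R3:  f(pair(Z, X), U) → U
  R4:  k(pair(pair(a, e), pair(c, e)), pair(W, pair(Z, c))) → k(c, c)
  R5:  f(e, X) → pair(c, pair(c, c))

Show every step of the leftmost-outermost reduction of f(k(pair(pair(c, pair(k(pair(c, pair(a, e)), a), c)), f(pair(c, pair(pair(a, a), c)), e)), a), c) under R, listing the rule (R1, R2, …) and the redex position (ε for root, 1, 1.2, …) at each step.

c

1. f(k(pair(pair(c, pair(k(pair(c, pair(a, e)), a), c)), f(pair(c, pair(pair(a, a), c)), e)), a), c)  →  f(pair(c, pair(k(pair(c, pair(a, e)), a), c)), c)   [R1 at 1]
2. f(pair(c, pair(k(pair(c, pair(a, e)), a), c)), c)  →  c   [R3 at ε]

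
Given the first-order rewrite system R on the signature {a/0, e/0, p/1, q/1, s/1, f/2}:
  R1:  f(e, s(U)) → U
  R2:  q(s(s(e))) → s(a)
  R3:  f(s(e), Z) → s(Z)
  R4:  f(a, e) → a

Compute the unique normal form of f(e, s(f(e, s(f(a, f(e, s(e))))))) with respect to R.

1. f(e, s(f(e, s(f(a, f(e, s(e)))))))  →  f(e, s(f(a, f(e, s(e)))))   [R1 at ε]
2. f(e, s(f(a, f(e, s(e)))))  →  f(a, f(e, s(e)))   [R1 at ε]
3. f(a, f(e, s(e)))  →  f(a, e)   [R1 at 2]
4. f(a, e)  →  a   [R4 at ε]

a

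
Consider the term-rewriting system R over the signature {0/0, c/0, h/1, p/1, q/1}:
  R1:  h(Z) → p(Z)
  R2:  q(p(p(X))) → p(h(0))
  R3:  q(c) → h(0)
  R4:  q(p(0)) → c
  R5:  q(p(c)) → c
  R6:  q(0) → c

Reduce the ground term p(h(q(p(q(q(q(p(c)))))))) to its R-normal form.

p(p(c))

1. p(h(q(p(q(q(q(p(c))))))))  →  p(p(q(p(q(q(q(p(c))))))))   [R1 at 1]
2. p(p(q(p(q(q(q(p(c))))))))  →  p(p(q(p(q(q(c))))))   [R5 at 1.1.1.1.1.1]
3. p(p(q(p(q(q(c))))))  →  p(p(q(p(q(h(0))))))   [R3 at 1.1.1.1.1]
4. p(p(q(p(q(h(0))))))  →  p(p(q(p(q(p(0))))))   [R1 at 1.1.1.1.1]
5. p(p(q(p(q(p(0))))))  →  p(p(q(p(c))))   [R4 at 1.1.1.1]
6. p(p(q(p(c))))  →  p(p(c))   [R5 at 1.1]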